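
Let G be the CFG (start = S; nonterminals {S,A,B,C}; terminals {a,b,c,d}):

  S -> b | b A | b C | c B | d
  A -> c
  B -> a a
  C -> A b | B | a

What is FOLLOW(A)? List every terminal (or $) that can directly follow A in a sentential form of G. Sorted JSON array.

FIRST sets, iterate to fixpoint:
pass 1:
  A via A→c: +{c}
  B via B→a a: +{a}
  C via C→A b: +{c}
  C via C→B: +{a}
  S via S→b: +{b}
  S via S→c B: +{c}
  S via S→d: +{d}
  FIRST(S)={b,c,d}  FIRST(A)={c}  FIRST(B)={a}  FIRST(C)={a,c}
pass 2: (no change)
  FIRST(S)={b,c,d}  FIRST(A)={c}  FIRST(B)={a}  FIRST(C)={a,c}

Compute FOLLOW by fixpoint:
initialize: $ ∈ FOLLOW(S)
pass 1:
  C→A b: FOLLOW(A) ⊇ FIRST(b) = {b}; new: +{b}
  S→b A: FOLLOW(A) ⊇ FOLLOW(S) ⊇ {$}; new: +{$}
  S→b C: FOLLOW(C) ⊇ FOLLOW(S) ⊇ {$}; new: +{$}
  S→c B: FOLLOW(B) ⊇ FOLLOW(S) ⊇ {$}; new: +{$}
  FOLLOW[S]={$}  FOLLOW[A]={$,b}  FOLLOW[B]={$}  FOLLOW[C]={$}
pass 2: — fixpoint
  FOLLOW[S]={$}  FOLLOW[A]={$,b}  FOLLOW[B]={$}  FOLLOW[C]={$}

FOLLOW(A) = ["$", "b"]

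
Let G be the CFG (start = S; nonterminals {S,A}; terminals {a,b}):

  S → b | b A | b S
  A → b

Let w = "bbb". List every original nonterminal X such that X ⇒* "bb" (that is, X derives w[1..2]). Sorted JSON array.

CNF form of G:
  S -> T0 A | T0 S | b
  A -> b
  T0 -> b

CYK table (by increasing span) — only the sub-triangle for w[1..2]:
  [1..1]={A,S,T0}  "b"  orig:{A,S}
  [2..2]={A,S,T0}  "b"  orig:{A,S}
  [1..2]={S}  "bb"

Original NTs in T[1,2] deriving "bb": ["S"]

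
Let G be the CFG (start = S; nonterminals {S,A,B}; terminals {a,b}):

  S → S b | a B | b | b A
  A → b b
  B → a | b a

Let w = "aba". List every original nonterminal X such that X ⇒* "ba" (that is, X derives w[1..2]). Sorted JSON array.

CNF form of G:
  S -> S T0 | T0 A | T1 B | b
  A -> T0 T0
  B -> T0 T1 | a
  T0 -> b
  T1 -> a

CYK table (by increasing span) — only the sub-triangle for w[1..2]:
  [1..1]={S,T0}  "b"  orig:{S}
  [2..2]={B,T1}  "a"  orig:{B}
  [1..2]={B}  "ba"

Original NTs in T[1,2] deriving "ba": ["B"]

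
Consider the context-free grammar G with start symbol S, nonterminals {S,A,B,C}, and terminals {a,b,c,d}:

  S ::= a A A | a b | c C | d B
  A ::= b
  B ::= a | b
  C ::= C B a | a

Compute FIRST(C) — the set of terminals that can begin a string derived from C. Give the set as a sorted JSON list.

Compute FIRST by fixpoint:
pass 1:
  A via A→b: +{b}
  B via B→a: +{a}
  B via B→b: +{b}
  C via C→a: +{a}
  S via S→a A A: +{a}
  S via S→c C: +{c}
  S via S→d B: +{d}
  FIRST(S)={a,c,d}  FIRST(A)={b}  FIRST(B)={a,b}  FIRST(C)={a}
pass 2: (stable)
  FIRST(S)={a,c,d}  FIRST(A)={b}  FIRST(B)={a,b}  FIRST(C)={a}

FIRST(C) = ["a"]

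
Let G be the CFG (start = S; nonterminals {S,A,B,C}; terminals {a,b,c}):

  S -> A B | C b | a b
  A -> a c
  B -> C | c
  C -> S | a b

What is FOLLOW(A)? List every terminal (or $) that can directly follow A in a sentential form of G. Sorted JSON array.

FIRST iteration:
iter 1:
  A via A→a c: +{a}
  B via B→c: +{c}
  C via C→a b: +{a}
  S via S→A B: +{a}
  S: {a}  A: {a}  B: {c}  C: {a}
iter 2:
  B via B→C: +{a}
  S: {a}  A: {a}  B: {a,c}  C: {a}
iter 3: done
  S: {a}  A: {a}  B: {a,c}  C: {a}

Compute FOLLOW by fixpoint:
initialize: $ ∈ FOLLOW(S)
iter 1:
  S→A B: FOLLOW(A) ⊇ FIRST(B) = {a,c}; new: +{a,c}
  S→A B: FOLLOW(B) ⊇ FOLLOW(S) ⊇ {$}; new: +{$}
  S→C b: FOLLOW(C) ⊇ FIRST(b) = {b}; new: +{b}
  FOLLOW(S)={$}  FOLLOW(A)={a,c}  FOLLOW(B)={$}  FOLLOW(C)={b}
iter 2:
  B→C: FOLLOW(C) ⊇ FOLLOW(B) ⊇ {$}; new: +{$}
  C→S: FOLLOW(S) ⊇ FOLLOW(C) ⊇ {$,b}; new: +{b}
  S→A B: FOLLOW(B) ⊇ FOLLOW(S) ⊇ {$,b}; new: +{b}
  FOLLOW(S)={$,b}  FOLLOW(A)={a,c}  FOLLOW(B)={$,b}  FOLLOW(C)={$,b}
iter 3: done
  FOLLOW(S)={$,b}  FOLLOW(A)={a,c}  FOLLOW(B)={$,b}  FOLLOW(C)={$,b}

FOLLOW(A) = ["a", "c"]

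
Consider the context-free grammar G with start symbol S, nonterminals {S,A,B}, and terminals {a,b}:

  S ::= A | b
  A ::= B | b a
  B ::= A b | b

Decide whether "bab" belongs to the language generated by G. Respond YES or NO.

Convert to CNF:
  S -> A T0 | T0 T1 | b
  A -> A T0 | T0 T1 | b
  B -> A T0 | b
  T0 -> b
  T1 -> a

CYK fill:
  [0..0]={A,B,S,T0}  "b"  orig:{A,B,S}
  [1..1]={T1}  "a"  orig:{}
  [2..2]={A,B,S,T0}  "b"  orig:{A,B,S}
  [0..1]={A,S}  "ba"
  [1..2]=∅  "ab"
  [0..2]={A,B,S}  "bab"

S ∈ T[0,2] ⇒ YES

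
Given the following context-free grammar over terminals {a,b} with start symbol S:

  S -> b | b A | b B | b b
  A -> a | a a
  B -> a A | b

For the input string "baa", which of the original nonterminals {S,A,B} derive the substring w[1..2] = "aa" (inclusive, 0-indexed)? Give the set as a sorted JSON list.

Convert to CNF:
  S -> T1 A | T1 B | T1 T1 | b
  A -> T0 T0 | a
  B -> T0 A | b
  T0 -> a
  T1 -> b

CYK fill — only the sub-triangle for w[1..2]:
  cell(1,1) a: {A,T0}  orig:{A}
  cell(2,2) a: {A,T0}  orig:{A}
  cell(1,2) aa: {A,B}

Original NTs in T[1,2] deriving "aa": ["A", "B"]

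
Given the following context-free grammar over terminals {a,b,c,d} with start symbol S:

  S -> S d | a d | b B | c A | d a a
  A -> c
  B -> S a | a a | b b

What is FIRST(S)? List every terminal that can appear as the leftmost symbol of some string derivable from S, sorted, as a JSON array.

FIRST sets, iterate to fixpoint:
round 1:
  A via A→c: +{c}
  B via B→a a: +{a}
  B via B→b b: +{b}
  S via S→a d: +{a}
  S via S→b B: +{b}
  S via S→c A: +{c}
  S via S→d a a: +{d}
  FIRST[S]={a,b,c,d}  FIRST[A]={c}  FIRST[B]={a,b}
round 2:
  B via B→S a: +{c,d}
  FIRST[S]={a,b,c,d}  FIRST[A]={c}  FIRST[B]={a,b,c,d}
round 3: done
  FIRST[S]={a,b,c,d}  FIRST[A]={c}  FIRST[B]={a,b,c,d}

FIRST(S) = ["a", "b", "c", "d"]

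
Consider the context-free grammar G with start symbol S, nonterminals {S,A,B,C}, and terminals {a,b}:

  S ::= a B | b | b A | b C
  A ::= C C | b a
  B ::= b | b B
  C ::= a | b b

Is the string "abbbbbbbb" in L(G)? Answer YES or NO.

Convert to CNF:
  S -> T0 A | T0 C | T1 B | b
  A -> C C | T0 T1
  B -> T0 B | b
  C -> T0 T0 | a
  T0 -> b
  T1 -> a

CYK fill:
  T[0,0] 'a' = {C,T1}  orig:{C}
  T[1,1] 'b' = {B,S,T0}  orig:{B,S}
  T[2,2] 'b' = {B,S,T0}  orig:{B,S}
  T[3,3] 'b' = {B,S,T0}  orig:{B,S}
  T[4,4] 'b' = {B,S,T0}  orig:{B,S}
  T[5,5] 'b' = {B,S,T0}  orig:{B,S}
  T[6,6] 'b' = {B,S,T0}  orig:{B,S}
  T[7,7] 'b' = {B,S,T0}  orig:{B,S}
  T[8,8] 'b' = {B,S,T0}  orig:{B,S}
  T[0,1] 'ab' = {S}
  T[1,2] 'bb' = {B,C}
  T[2,3] 'bb' = {B,C}
  T[3,4] 'bb' = {B,C}
  T[4,5] 'bb' = {B,C}
  T[5,6] 'bb' = {B,C}
  T[6,7] 'bb' = {B,C}
  T[7,8] 'bb' = {B,C}
  T[0,2] 'abb' = {A,S}
  T[1,3] 'bbb' = {B,S}
  T[2,4] 'bbb' = {B,S}
  T[3,5] 'bbb' = {B,S}
  T[4,6] 'bbb' = {B,S}
  T[5,7] 'bbb' = {B,S}
  T[6,8] 'bbb' = {B,S}
  T[0,3] 'abbb' = {S}
  T[1,4] 'bbbb' = {A,B}
  T[2,5] 'bbbb' = {A,B}
  T[3,6] 'bbbb' = {A,B}
  T[4,7] 'bbbb' = {A,B}
  T[5,8] 'bbbb' = {A,B}
  T[0,4] 'abbbb' = {S}
  T[1,5] 'bbbbb' = {B,S}
  T[2,6] 'bbbbb' = {B,S}
  T[3,7] 'bbbbb' = {B,S}
  T[4,8] 'bbbbb' = {B,S}
  T[0,5] 'abbbbb' = {S}
  T[1,6] 'bbbbbb' = {B}
  T[2,7] 'bbbbbb' = {B}
  T[3,8] 'bbbbbb' = {B}
  T[0,6] 'abbbbbb' = {S}
  T[1,7] 'bbbbbbb' = {B}
  T[2,8] 'bbbbbbb' = {B}
  T[0,7] 'abbbbbbb' = {S}
  T[1,8] 'bbbbbbbb' = {B}
  T[0,8] 'abbbbbbbb' = {S}

S ∈ T[0,8] ⇒ YES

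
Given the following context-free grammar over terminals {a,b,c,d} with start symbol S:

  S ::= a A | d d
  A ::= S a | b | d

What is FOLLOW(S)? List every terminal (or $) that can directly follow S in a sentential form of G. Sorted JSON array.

Compute FIRST by fixpoint:
[1]
  A via A→b: +{b}
  A via A→d: +{d}
  S via S→a A: +{a}
  S via S→d d: +{d}
  FIRST[S]={a,d}  FIRST[A]={b,d}
[2]
  A via A→S a: +{a}
  FIRST[S]={a,d}  FIRST[A]={a,b,d}
[3] — fixpoint
  FIRST[S]={a,d}  FIRST[A]={a,b,d}

FOLLOW iteration:
FOLLOW(S) := {$}
pass 1:
  A→S a: FOLLOW(S) ⊇ FIRST(a) = {a}; new: +{a}
  S→a A: FOLLOW(A) ⊇ FOLLOW(S) ⊇ {$,a}; new: +{$,a}
  FOLLOW[S]={$,a}  FOLLOW[A]={$,a}
pass 2: (stable)
  FOLLOW[S]={$,a}  FOLLOW[A]={$,a}

FOLLOW(S) = ["$", "a"]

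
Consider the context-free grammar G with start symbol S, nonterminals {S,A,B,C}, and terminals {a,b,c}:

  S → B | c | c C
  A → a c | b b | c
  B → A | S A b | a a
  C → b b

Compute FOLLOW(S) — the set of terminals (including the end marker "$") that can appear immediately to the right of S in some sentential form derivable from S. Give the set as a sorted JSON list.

FIRST iteration:
iter 1:
  A via A→a c: +{a}
  A via A→b b: +{b}
  A via A→c: +{c}
  B via B→A: +{a,b,c}
  C via C→b b: +{b}
  S via S→B: +{a,b,c}
  S: {a,b,c}  A: {a,b,c}  B: {a,b,c}  C: {b}
iter 2: (stable)
  S: {a,b,c}  A: {a,b,c}  B: {a,b,c}  C: {b}

FOLLOW iteration:
seed FOLLOW(S) with $
[1]
  B→S A b: FOLLOW(S) ⊇ FIRST(A) = {a,b,c}; new: +{a,b,c}
  B→S A b: FOLLOW(A) ⊇ FIRST(b) = {b}; new: +{b}
  S→B: FOLLOW(B) ⊇ FOLLOW(S) ⊇ {$,a,b,c}; new: +{$,a,b,c}
  S→c C: FOLLOW(C) ⊇ FOLLOW(S) ⊇ {$,a,b,c}; new: +{$,a,b,c}
  S: {$,a,b,c}  A: {b}  B: {$,a,b,c}  C: {$,a,b,c}
[2]
  B→A: FOLLOW(A) ⊇ FOLLOW(B) ⊇ {$,a,b,c}; new: +{$,a,c}
  S: {$,a,b,c}  A: {$,a,b,c}  B: {$,a,b,c}  C: {$,a,b,c}
[3] done
  S: {$,a,b,c}  A: {$,a,b,c}  B: {$,a,b,c}  C: {$,a,b,c}

FOLLOW(S) = ["$", "a", "b", "c"]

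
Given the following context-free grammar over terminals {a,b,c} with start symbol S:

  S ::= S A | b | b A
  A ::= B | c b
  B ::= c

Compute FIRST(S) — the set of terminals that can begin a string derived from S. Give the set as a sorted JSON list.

FIRST sets, iterate to fixpoint:
round 1:
  A via A→c b: +{c}
  B via B→c: +{c}
  S via S→b: +{b}
  FIRST(S)={b}  FIRST(A)={c}  FIRST(B)={c}
round 2: (stable)
  FIRST(S)={b}  FIRST(A)={c}  FIRST(B)={c}

FIRST(S) = ["b"]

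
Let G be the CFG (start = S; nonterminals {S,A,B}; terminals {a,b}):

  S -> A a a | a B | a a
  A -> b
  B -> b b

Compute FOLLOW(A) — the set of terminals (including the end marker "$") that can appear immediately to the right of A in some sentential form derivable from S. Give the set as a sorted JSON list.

Compute FIRST by fixpoint:
iter 1:
  A via A→b: +{b}
  B via B→b b: +{b}
  S via S→A a a: +{b}
  S via S→a B: +{a}
  S: {a,b}  A: {b}  B: {b}
iter 2: (stable)
  S: {a,b}  A: {b}  B: {b}

Compute FOLLOW by fixpoint:
FOLLOW(S) := {$}
iter 1:
  S→A a a: FOLLOW(A) ⊇ FIRST(a) = {a}; new: +{a}
  S→a B: FOLLOW(B) ⊇ FOLLOW(S) ⊇ {$}; new: +{$}
  FOLLOW(S)={$}  FOLLOW(A)={a}  FOLLOW(B)={$}
iter 2: done
  FOLLOW(S)={$}  FOLLOW(A)={a}  FOLLOW(B)={$}

FOLLOW(A) = ["a"]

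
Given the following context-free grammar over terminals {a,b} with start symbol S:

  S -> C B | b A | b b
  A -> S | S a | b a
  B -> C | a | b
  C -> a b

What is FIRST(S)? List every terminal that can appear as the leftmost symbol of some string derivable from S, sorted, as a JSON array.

FIRST iteration:
[1]
  A via A→b a: +{b}
  B via B→a: +{a}
  B via B→b: +{b}
  C via C→a b: +{a}
  S via S→C B: +{a}
  S via S→b A: +{b}
  FIRST[S]={a,b}  FIRST[A]={b}  FIRST[B]={a,b}  FIRST[C]={a}
[2]
  A via A→S: +{a}
  FIRST[S]={a,b}  FIRST[A]={a,b}  FIRST[B]={a,b}  FIRST[C]={a}
[3] (no change)
  FIRST[S]={a,b}  FIRST[A]={a,b}  FIRST[B]={a,b}  FIRST[C]={a}

FIRST(S) = ["a", "b"]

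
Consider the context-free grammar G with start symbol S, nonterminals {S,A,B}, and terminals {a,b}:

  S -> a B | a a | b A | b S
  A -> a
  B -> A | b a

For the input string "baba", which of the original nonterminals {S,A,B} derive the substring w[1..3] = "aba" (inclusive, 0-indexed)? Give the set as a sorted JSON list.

CNF form of G:
  S -> T0 A | T0 S | T1 B | T1 T1
  A -> a
  B -> T0 T1 | a
  T0 -> b
  T1 -> a

Fill CYK table bottom-up — only the sub-triangle for w[1..3]:
  cell(1,1) a: {A,B,T1}  orig:{A,B}
  cell(2,2) b: {T0}  orig:{}
  cell(3,3) a: {A,B,T1}  orig:{A,B}
  cell(1,2) ab: ∅
  cell(2,3) ba: {B,S}
  cell(1,3) aba: {S}

Original NTs in T[1,3] deriving "aba": ["S"]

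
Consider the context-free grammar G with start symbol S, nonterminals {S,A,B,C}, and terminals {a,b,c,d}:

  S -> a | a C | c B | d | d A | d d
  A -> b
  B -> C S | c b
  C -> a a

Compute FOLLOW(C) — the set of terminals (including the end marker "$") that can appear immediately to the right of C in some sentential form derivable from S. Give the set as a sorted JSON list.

Compute FIRST by fixpoint:
iter 1:
  A via A→b: +{b}
  B via B→c b: +{c}
  C via C→a a: +{a}
  S via S→a: +{a}
  S via S→c B: +{c}
  S via S→d: +{d}
  FIRST[S]={a,c,d}  FIRST[A]={b}  FIRST[B]={c}  FIRST[C]={a}
iter 2:
  B via B→C S: +{a}
  FIRST[S]={a,c,d}  FIRST[A]={b}  FIRST[B]={a,c}  FIRST[C]={a}
iter 3: — fixpoint
  FIRST[S]={a,c,d}  FIRST[A]={b}  FIRST[B]={a,c}  FIRST[C]={a}

FOLLOW iteration:
initialize: $ ∈ FOLLOW(S)
iter 1:
  B→C S: FOLLOW(C) ⊇ FIRST(S) = {a,c,d}; new: +{a,c,d}
  S→a C: FOLLOW(C) ⊇ FOLLOW(S) ⊇ {$}; new: +{$}
  S→c B: FOLLOW(B) ⊇ FOLLOW(S) ⊇ {$}; new: +{$}
  S→d A: FOLLOW(A) ⊇ FOLLOW(S) ⊇ {$}; new: +{$}
  FOLLOW(S)={$}  FOLLOW(A)={$}  FOLLOW(B)={$}  FOLLOW(C)={$,a,c,d}
iter 2: (stable)
  FOLLOW(S)={$}  FOLLOW(A)={$}  FOLLOW(B)={$}  FOLLOW(C)={$,a,c,d}

FOLLOW(C) = ["$", "a", "c", "d"]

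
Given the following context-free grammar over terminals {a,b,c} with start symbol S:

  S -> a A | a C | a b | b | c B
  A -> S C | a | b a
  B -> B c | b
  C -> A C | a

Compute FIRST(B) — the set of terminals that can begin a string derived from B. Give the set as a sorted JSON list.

FIRST sets, iterate to fixpoint:
round 1:
  A via A→a: +{a}
  A via A→b a: +{b}
  B via B→b: +{b}
  C via C→A C: +{a,b}
  S via S→a A: +{a}
  S via S→b: +{b}
  S via S→c B: +{c}
  FIRST(S)={a,b,c}  FIRST(A)={a,b}  FIRST(B)={b}  FIRST(C)={a,b}
round 2:
  A via A→S C: +{c}
  C via C→A C: +{c}
  FIRST(S)={a,b,c}  FIRST(A)={a,b,c}  FIRST(B)={b}  FIRST(C)={a,b,c}
round 3: (no change)
  FIRST(S)={a,b,c}  FIRST(A)={a,b,c}  FIRST(B)={b}  FIRST(C)={a,b,c}

FIRST(B) = ["b"]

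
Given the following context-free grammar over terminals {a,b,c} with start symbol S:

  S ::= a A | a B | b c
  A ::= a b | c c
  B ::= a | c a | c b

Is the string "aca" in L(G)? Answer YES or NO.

Convert to CNF:
  S -> T0 A | T0 B | T1 T2
  A -> T0 T1 | T2 T2
  B -> T2 T0 | T2 T1 | a
  T0 -> a
  T1 -> b
  T2 -> c

CYK table (by increasing span):
  [0..0]={B,T0}  "a"  orig:{B}
  [1..1]={T2}  "c"  orig:{}
  [2..2]={B,T0}  "a"  orig:{B}
  [0..1]=∅  "ac"
  [1..2]={B}  "ca"
  [0..2]={S}  "aca"

S ∈ T[0,2] ⇒ YES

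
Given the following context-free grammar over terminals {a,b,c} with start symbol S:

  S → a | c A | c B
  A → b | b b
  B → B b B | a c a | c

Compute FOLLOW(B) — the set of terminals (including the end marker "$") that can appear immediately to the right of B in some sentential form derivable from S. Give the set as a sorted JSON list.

FIRST sets, iterate to fixpoint:
[1]
  A via A→b: +{b}
  B via B→a c a: +{a}
  B via B→c: +{c}
  S via S→a: +{a}
  S via S→c A: +{c}
  S: {a,c}  A: {b}  B: {a,c}
[2] done
  S: {a,c}  A: {b}  B: {a,c}

FOLLOW iteration:
FOLLOW(S) := {$}
iter 1:
  B→B b B: FOLLOW(B) ⊇ FIRST(b) = {b}; new: +{b}
  S→c A: FOLLOW(A) ⊇ FOLLOW(S) ⊇ {$}; new: +{$}
  S→c B: FOLLOW(B) ⊇ FOLLOW(S) ⊇ {$}; new: +{$}
  FOLLOW[S]={$}  FOLLOW[A]={$}  FOLLOW[B]={$,b}
iter 2: done
  FOLLOW[S]={$}  FOLLOW[A]={$}  FOLLOW[B]={$,b}

FOLLOW(B) = ["$", "b"]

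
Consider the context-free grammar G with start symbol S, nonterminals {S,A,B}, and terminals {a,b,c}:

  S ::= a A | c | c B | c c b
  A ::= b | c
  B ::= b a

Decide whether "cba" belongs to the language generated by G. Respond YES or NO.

CNF form of G:
  S -> T1 A | T2 B | T2 X3 | c
  A -> b | c
  B -> T0 T1
  T0 -> b
  T1 -> a
  T2 -> c
  X3 -> T2 T0

Fill CYK table bottom-up:
  cell(0,0) c: {A,S,T2}  orig:{A,S}
  cell(1,1) b: {A,T0}  orig:{A}
  cell(2,2) a: {T1}  orig:{}
  cell(0,1) cb: {X3}  orig:{}
  cell(1,2) ba: {B}
  cell(0,2) cba: {S}

S ∈ T[0,2] ⇒ YES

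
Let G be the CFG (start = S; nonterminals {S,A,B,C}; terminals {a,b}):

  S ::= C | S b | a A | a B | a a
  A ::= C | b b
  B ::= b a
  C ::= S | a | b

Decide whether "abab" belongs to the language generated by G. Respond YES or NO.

Convert to CNF:
  S -> S T0 | T1 A | T1 B | T1 T1 | a | b
  A -> S T0 | T0 T0 | T1 A | T1 B | T1 T1 | a | b
  B -> T0 T1
  C -> S T0 | T1 A | T1 B | T1 T1 | a | b
  T0 -> b
  T1 -> a

CYK fill:
  cell(0,0) a: {A,C,S,T1}  orig:{A,C,S}
  cell(1,1) b: {A,C,S,T0}  orig:{A,C,S}
  cell(2,2) a: {A,C,S,T1}  orig:{A,C,S}
  cell(3,3) b: {A,C,S,T0}  orig:{A,C,S}
  cell(0,1) ab: {A,C,S}
  cell(1,2) ba: {B}
  cell(2,3) ab: {A,C,S}
  cell(0,2) aba: {A,C,S}
  cell(1,3) bab: ∅
  cell(0,3) abab: {A,C,S}

S ∈ T[0,3] ⇒ YES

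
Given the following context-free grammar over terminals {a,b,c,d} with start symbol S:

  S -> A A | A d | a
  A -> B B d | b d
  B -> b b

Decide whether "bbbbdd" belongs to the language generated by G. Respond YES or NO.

CNF form of G:
  S -> A A | A T0 | a
  A -> B X2 | T1 T0
  B -> T1 T1
  T0 -> d
  T1 -> b
  X2 -> B T0

CYK fill:
  T[0,0] 'b' = {T1}  orig:{}
  T[1,1] 'b' = {T1}  orig:{}
  T[2,2] 'b' = {T1}  orig:{}
  T[3,3] 'b' = {T1}  orig:{}
  T[4,4] 'd' = {T0}  orig:{}
  T[5,5] 'd' = {T0}  orig:{}
  T[0,1] 'bb' = {B}
  T[1,2] 'bb' = {B}
  T[2,3] 'bb' = {B}
  T[3,4] 'bd' = {A}
  T[4,5] 'dd' = ∅
  T[0,2] 'bbb' = ∅
  T[1,3] 'bbb' = ∅
  T[2,4] 'bbd' = {X2}  orig:{}
  T[3,5] 'bdd' = {S}
  T[0,3] 'bbbb' = ∅
  T[1,4] 'bbbd' = ∅
  T[2,5] 'bbdd' = ∅
  T[0,4] 'bbbbd' = {A}
  T[1,5] 'bbbdd' = ∅
  T[0,5] 'bbbbdd' = {S}

S ∈ T[0,5] ⇒ YES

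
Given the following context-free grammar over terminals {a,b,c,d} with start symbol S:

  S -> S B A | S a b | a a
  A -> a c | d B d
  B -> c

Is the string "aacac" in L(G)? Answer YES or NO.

CNF form of G:
  S -> S X5 | S X6 | T0 T0
  A -> T0 T1 | T2 X4
  B -> c
  T0 -> a
  T1 -> c
  T2 -> d
  T3 -> b
  X4 -> B T2
  X5 -> B A
  X6 -> T0 T3

CYK table (by increasing span):
  T[0,0] 'a' = {T0}  orig:{}
  T[1,1] 'a' = {T0}  orig:{}
  T[2,2] 'c' = {B,T1}  orig:{B}
  T[3,3] 'a' = {T0}  orig:{}
  T[4,4] 'c' = {B,T1}  orig:{B}
  T[0,1] 'aa' = {S}
  T[1,2] 'ac' = {A}
  T[2,3] 'ca' = ∅
  T[3,4] 'ac' = {A}
  T[0,2] 'aac' = ∅
  T[1,3] 'aca' = ∅
  T[2,4] 'cac' = {X5}  orig:{}
  T[0,3] 'aaca' = ∅
  T[1,4] 'acac' = ∅
  T[0,4] 'aacac' = {S}

S ∈ T[0,4] ⇒ YES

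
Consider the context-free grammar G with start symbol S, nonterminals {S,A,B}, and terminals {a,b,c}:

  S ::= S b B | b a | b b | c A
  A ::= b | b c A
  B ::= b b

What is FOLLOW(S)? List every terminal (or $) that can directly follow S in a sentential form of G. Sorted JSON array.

FIRST sets, iterate to fixpoint:
pass 1:
  A via A→b: +{b}
  B via B→b b: +{b}
  S via S→b a: +{b}
  S via S→c A: +{c}
  FIRST[S]={b,c}  FIRST[A]={b}  FIRST[B]={b}
pass 2: (no change)
  FIRST[S]={b,c}  FIRST[A]={b}  FIRST[B]={b}

FOLLOW iteration:
FOLLOW(S) := {$}
round 1:
  S→S b B: FOLLOW(S) ⊇ FIRST(b) = {b}; new: +{b}
  S→S b B: FOLLOW(B) ⊇ FOLLOW(S) ⊇ {$,b}; new: +{$,b}
  S→c A: FOLLOW(A) ⊇ FOLLOW(S) ⊇ {$,b}; new: +{$,b}
  FOLLOW(S)={$,b}  FOLLOW(A)={$,b}  FOLLOW(B)={$,b}
round 2: done
  FOLLOW(S)={$,b}  FOLLOW(A)={$,b}  FOLLOW(B)={$,b}

FOLLOW(S) = ["$", "b"]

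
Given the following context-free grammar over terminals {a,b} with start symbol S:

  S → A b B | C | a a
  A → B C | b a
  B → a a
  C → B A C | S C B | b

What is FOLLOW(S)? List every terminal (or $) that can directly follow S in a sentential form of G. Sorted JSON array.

FIRST sets, iterate to fixpoint:
iter 1:
  A via A→b a: +{b}
  B via B→a a: +{a}
  C via C→B A C: +{a}
  C via C→b: +{b}
  S via S→A b B: +{b}
  S via S→C: +{a}
  S: {a,b}  A: {b}  B: {a}  C: {a,b}
iter 2:
  A via A→B C: +{a}
  S: {a,b}  A: {a,b}  B: {a}  C: {a,b}
iter 3: (stable)
  S: {a,b}  A: {a,b}  B: {a}  C: {a,b}

FOLLOW sets:
initialize: $ ∈ FOLLOW(S)
pass 1:
  A→B C: FOLLOW(B) ⊇ FIRST(C) = {a,b}; new: +{a,b}
  C→B A C: FOLLOW(A) ⊇ FIRST(C) = {a,b}; new: +{a,b}
  C→S C B: FOLLOW(S) ⊇ FIRST(C) = {a,b}; new: +{a,b}
  C→S C B: FOLLOW(C) ⊇ FIRST(B) = {a}; new: +{a}
  S→A b B: FOLLOW(B) ⊇ FOLLOW(S) ⊇ {$,a,b}; new: +{$}
  S→C: FOLLOW(C) ⊇ FOLLOW(S) ⊇ {$,a,b}; new: +{$,b}
  FOLLOW(S)={$,a,b}  FOLLOW(A)={a,b}  FOLLOW(B)={$,a,b}  FOLLOW(C)={$,a,b}
pass 2: (no change)
  FOLLOW(S)={$,a,b}  FOLLOW(A)={a,b}  FOLLOW(B)={$,a,b}  FOLLOW(C)={$,a,b}

FOLLOW(S) = ["$", "a", "b"]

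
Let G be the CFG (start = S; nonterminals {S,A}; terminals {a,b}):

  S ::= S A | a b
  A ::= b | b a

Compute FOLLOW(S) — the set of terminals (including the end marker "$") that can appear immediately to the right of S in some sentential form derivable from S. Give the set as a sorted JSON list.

FIRST sets, iterate to fixpoint:
iter 1:
  A via A→b: +{b}
  S via S→a b: +{a}
  FIRST[S]={a}  FIRST[A]={b}
iter 2: — fixpoint
  FIRST[S]={a}  FIRST[A]={b}

FOLLOW sets:
initialize: $ ∈ FOLLOW(S)
pass 1:
  S→S A: FOLLOW(S) ⊇ FIRST(A) = {b}; new: +{b}
  S→S A: FOLLOW(A) ⊇ FOLLOW(S) ⊇ {$,b}; new: +{$,b}
  FOLLOW(S)={$,b}  FOLLOW(A)={$,b}
pass 2: (no change)
  FOLLOW(S)={$,b}  FOLLOW(A)={$,b}

FOLLOW(S) = ["$", "b"]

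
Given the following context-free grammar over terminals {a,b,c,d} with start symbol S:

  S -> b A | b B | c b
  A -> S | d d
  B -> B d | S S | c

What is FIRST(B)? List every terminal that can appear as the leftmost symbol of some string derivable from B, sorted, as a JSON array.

Compute FIRST by fixpoint:
iter 1:
  A via A→d d: +{d}
  B via B→c: +{c}
  S via S→b A: +{b}
  S via S→c b: +{c}
  FIRST[S]={b,c}  FIRST[A]={d}  FIRST[B]={c}
iter 2:
  A via A→S: +{b,c}
  B via B→S S: +{b}
  FIRST[S]={b,c}  FIRST[A]={b,c,d}  FIRST[B]={b,c}
iter 3: (no change)
  FIRST[S]={b,c}  FIRST[A]={b,c,d}  FIRST[B]={b,c}

FIRST(B) = ["b", "c"]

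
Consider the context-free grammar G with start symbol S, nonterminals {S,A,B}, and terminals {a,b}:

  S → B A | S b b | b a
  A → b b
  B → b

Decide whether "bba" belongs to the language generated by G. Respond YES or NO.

Convert to CNF:
  S -> B A | S X2 | T0 T1
  A -> T0 T0
  B -> b
  T0 -> b
  T1 -> a
  X2 -> T0 T0

CYK fill:
  [0..0]={B,T0}  "b"  orig:{B}
  [1..1]={B,T0}  "b"  orig:{B}
  [2..2]={T1}  "a"  orig:{}
  [0..1]={A,X2}  "bb"  orig:{A}
  [1..2]={S}  "ba"
  [0..2]=∅  "bba"

S ∉ T[0,2] ⇒ NO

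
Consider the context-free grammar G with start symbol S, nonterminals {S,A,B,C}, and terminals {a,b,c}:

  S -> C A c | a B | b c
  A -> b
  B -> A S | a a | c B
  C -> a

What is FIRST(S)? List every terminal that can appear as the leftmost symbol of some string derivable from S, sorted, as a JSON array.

FIRST sets, iterate to fixpoint:
round 1:
  A via A→b: +{b}
  B via B→A S: +{b}
  B via B→a a: +{a}
  B via B→c B: +{c}
  C via C→a: +{a}
  S via S→C A c: +{a}
  S via S→b c: +{b}
  FIRST(S)={a,b}  FIRST(A)={b}  FIRST(B)={a,b,c}  FIRST(C)={a}
round 2: done
  FIRST(S)={a,b}  FIRST(A)={b}  FIRST(B)={a,b,c}  FIRST(C)={a}

FIRST(S) = ["a", "b"]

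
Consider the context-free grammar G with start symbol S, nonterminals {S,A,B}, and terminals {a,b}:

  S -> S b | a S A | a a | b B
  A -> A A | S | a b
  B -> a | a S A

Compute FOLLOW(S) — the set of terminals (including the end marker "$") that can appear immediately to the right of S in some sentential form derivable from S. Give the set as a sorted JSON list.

Compute FIRST by fixpoint:
iter 1:
  A via A→a b: +{a}
  B via B→a: +{a}
  S via S→a S A: +{a}
  S via S→b B: +{b}
  FIRST[S]={a,b}  FIRST[A]={a}  FIRST[B]={a}
iter 2:
  A via A→S: +{b}
  FIRST[S]={a,b}  FIRST[A]={a,b}  FIRST[B]={a}
iter 3: (stable)
  FIRST[S]={a,b}  FIRST[A]={a,b}  FIRST[B]={a}

FOLLOW sets:
FOLLOW(S) := {$}
pass 1:
  A→A A: FOLLOW(A) ⊇ FIRST(A) = {a,b}; new: +{a,b}
  A→S: FOLLOW(S) ⊇ FOLLOW(A) ⊇ {a,b}; new: +{a,b}
  S→a S A: FOLLOW(A) ⊇ FOLLOW(S) ⊇ {$,a,b}; new: +{$}
  S→b B: FOLLOW(B) ⊇ FOLLOW(S) ⊇ {$,a,b}; new: +{$,a,b}
  S: {$,a,b}  A: {$,a,b}  B: {$,a,b}
pass 2: done
  S: {$,a,b}  A: {$,a,b}  B: {$,a,b}

FOLLOW(S) = ["$", "a", "b"]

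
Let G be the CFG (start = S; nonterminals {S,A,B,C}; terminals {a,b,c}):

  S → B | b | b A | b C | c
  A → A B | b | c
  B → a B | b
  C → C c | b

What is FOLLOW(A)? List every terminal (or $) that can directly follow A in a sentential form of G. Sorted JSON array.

FIRST iteration:
pass 1:
  A via A→b: +{b}
  A via A→c: +{c}
  B via B→a B: +{a}
  B via B→b: +{b}
  C via C→b: +{b}
  S via S→B: +{a,b}
  S via S→c: +{c}
  FIRST[S]={a,b,c}  FIRST[A]={b,c}  FIRST[B]={a,b}  FIRST[C]={b}
pass 2: done
  FIRST[S]={a,b,c}  FIRST[A]={b,c}  FIRST[B]={a,b}  FIRST[C]={b}

FOLLOW sets:
seed FOLLOW(S) with $
iter 1:
  A→A B: FOLLOW(A) ⊇ FIRST(B) = {a,b}; new: +{a,b}
  A→A B: FOLLOW(B) ⊇ FOLLOW(A) ⊇ {a,b}; new: +{a,b}
  C→C c: FOLLOW(C) ⊇ FIRST(c) = {c}; new: +{c}
  S→B: FOLLOW(B) ⊇ FOLLOW(S) ⊇ {$}; new: +{$}
  S→b A: FOLLOW(A) ⊇ FOLLOW(S) ⊇ {$}; new: +{$}
  S→b C: FOLLOW(C) ⊇ FOLLOW(S) ⊇ {$}; new: +{$}
  FOLLOW[S]={$}  FOLLOW[A]={$,a,b}  FOLLOW[B]={$,a,b}  FOLLOW[C]={$,c}
iter 2: — fixpoint
  FOLLOW[S]={$}  FOLLOW[A]={$,a,b}  FOLLOW[B]={$,a,b}  FOLLOW[C]={$,c}

FOLLOW(A) = ["$", "a", "b"]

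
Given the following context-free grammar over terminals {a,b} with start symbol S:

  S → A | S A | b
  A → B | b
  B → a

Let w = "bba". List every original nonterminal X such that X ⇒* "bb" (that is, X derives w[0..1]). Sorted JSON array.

Convert to CNF:
  S -> S A | a | b
  A -> a | b
  B -> a

CYK table (by increasing span), restricted to cells inside w[0..1]:
  [0..0]={A,S}  "b"
  [1..1]={A,S}  "b"
  [0..1]={S}  "bb"

Original NTs in T[0,1] deriving "bb": ["S"]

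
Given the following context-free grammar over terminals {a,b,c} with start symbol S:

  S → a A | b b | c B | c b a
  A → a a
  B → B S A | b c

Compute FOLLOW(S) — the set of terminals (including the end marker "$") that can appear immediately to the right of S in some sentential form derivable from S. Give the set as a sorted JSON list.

Compute FIRST by fixpoint:
iter 1:
  A via A→a a: +{a}
  B via B→b c: +{b}
  S via S→a A: +{a}
  S via S→b b: +{b}
  S via S→c B: +{c}
  FIRST[S]={a,b,c}  FIRST[A]={a}  FIRST[B]={b}
iter 2: (stable)
  FIRST[S]={a,b,c}  FIRST[A]={a}  FIRST[B]={b}

Compute FOLLOW by fixpoint:
initialize: $ ∈ FOLLOW(S)
pass 1:
  B→B S A: FOLLOW(B) ⊇ FIRST(S) = {a,b,c}; new: +{a,b,c}
  B→B S A: FOLLOW(S) ⊇ FIRST(A) = {a}; new: +{a}
  B→B S A: FOLLOW(A) ⊇ FOLLOW(B) ⊇ {a,b,c}; new: +{a,b,c}
  S→a A: FOLLOW(A) ⊇ FOLLOW(S) ⊇ {$,a}; new: +{$}
  S→c B: FOLLOW(B) ⊇ FOLLOW(S) ⊇ {$,a}; new: +{$}
  FOLLOW(S)={$,a}  FOLLOW(A)={$,a,b,c}  FOLLOW(B)={$,a,b,c}
pass 2: — fixpoint
  FOLLOW(S)={$,a}  FOLLOW(A)={$,a,b,c}  FOLLOW(B)={$,a,b,c}

FOLLOW(S) = ["$", "a"]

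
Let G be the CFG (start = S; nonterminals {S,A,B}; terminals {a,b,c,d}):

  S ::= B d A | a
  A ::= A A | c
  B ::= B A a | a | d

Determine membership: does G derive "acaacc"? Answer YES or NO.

CNF form of G:
  S -> B X3 | a
  A -> A A | c
  B -> B X2 | a | d
  T0 -> a
  T1 -> d
  X2 -> A T0
  X3 -> T1 A

CYK table (by increasing span):
  cell(0,0) a: {B,S,T0}  orig:{B,S}
  cell(1,1) c: {A}
  cell(2,2) a: {B,S,T0}  orig:{B,S}
  cell(3,3) a: {B,S,T0}  orig:{B,S}
  cell(4,4) c: {A}
  cell(5,5) c: {A}
  cell(0,1) ac: ∅
  cell(1,2) ca: {X2}  orig:{}
  cell(2,3) aa: ∅
  cell(3,4) ac: ∅
  cell(4,5) cc: {A}
  cell(0,2) aca: {B}
  cell(1,3) caa: ∅
  cell(2,4) aac: ∅
  cell(3,5) acc: ∅
  cell(0,3) acaa: ∅
  cell(1,4) caac: ∅
  cell(2,5) aacc: ∅
  cell(0,4) acaac: ∅
  cell(1,5) caacc: ∅
  cell(0,5) acaacc: ∅

S ∉ T[0,5] ⇒ NO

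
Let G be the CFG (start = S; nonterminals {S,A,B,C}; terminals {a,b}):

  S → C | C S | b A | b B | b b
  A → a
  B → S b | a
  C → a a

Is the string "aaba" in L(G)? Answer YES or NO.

CNF form of G:
  S -> C S | T0 A | T0 B | T0 T0 | T1 T1
  A -> a
  B -> S T0 | a
  C -> T1 T1
  T0 -> b
  T1 -> a

CYK table (by increasing span):
  T[0,0] 'a' = {A,B,T1}  orig:{A,B}
  T[1,1] 'a' = {A,B,T1}  orig:{A,B}
  T[2,2] 'b' = {T0}  orig:{}
  T[3,3] 'a' = {A,B,T1}  orig:{A,B}
  T[0,1] 'aa' = {C,S}
  T[1,2] 'ab' = ∅
  T[2,3] 'ba' = {S}
  T[0,2] 'aab' = {B}
  T[1,3] 'aba' = ∅
  T[0,3] 'aaba' = {S}

S ∈ T[0,3] ⇒ YES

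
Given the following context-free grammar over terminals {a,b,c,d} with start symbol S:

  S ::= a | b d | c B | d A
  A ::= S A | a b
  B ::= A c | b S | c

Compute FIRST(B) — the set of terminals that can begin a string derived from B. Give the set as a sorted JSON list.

FIRST sets, iterate to fixpoint:
iter 1:
  A via A→a b: +{a}
  B via B→A c: +{a}
  B via B→b S: +{b}
  B via B→c: +{c}
  S via S→a: +{a}
  S via S→b d: +{b}
  S via S→c B: +{c}
  S via S→d A: +{d}
  S: {a,b,c,d}  A: {a}  B: {a,b,c}
iter 2:
  A via A→S A: +{b,c,d}
  B via B→A c: +{d}
  S: {a,b,c,d}  A: {a,b,c,d}  B: {a,b,c,d}
iter 3: done
  S: {a,b,c,d}  A: {a,b,c,d}  B: {a,b,c,d}

FIRST(B) = ["a", "b", "c", "d"]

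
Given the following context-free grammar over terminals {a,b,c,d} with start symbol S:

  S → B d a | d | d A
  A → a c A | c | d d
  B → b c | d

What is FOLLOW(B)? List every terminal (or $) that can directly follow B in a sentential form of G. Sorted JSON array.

FIRST iteration:
round 1:
  A via A→a c A: +{a}
  A via A→c: +{c}
  A via A→d d: +{d}
  B via B→b c: +{b}
  B via B→d: +{d}
  S via S→B d a: +{b,d}
  FIRST[S]={b,d}  FIRST[A]={a,c,d}  FIRST[B]={b,d}
round 2: (no change)
  FIRST[S]={b,d}  FIRST[A]={a,c,d}  FIRST[B]={b,d}

Compute FOLLOW by fixpoint:
seed FOLLOW(S) with $
iter 1:
  S→B d a: FOLLOW(B) ⊇ FIRST(d) = {d}; new: +{d}
  S→d A: FOLLOW(A) ⊇ FOLLOW(S) ⊇ {$}; new: +{$}
  FOLLOW(S)={$}  FOLLOW(A)={$}  FOLLOW(B)={d}
iter 2: — fixpoint
  FOLLOW(S)={$}  FOLLOW(A)={$}  FOLLOW(B)={d}

FOLLOW(B) = ["d"]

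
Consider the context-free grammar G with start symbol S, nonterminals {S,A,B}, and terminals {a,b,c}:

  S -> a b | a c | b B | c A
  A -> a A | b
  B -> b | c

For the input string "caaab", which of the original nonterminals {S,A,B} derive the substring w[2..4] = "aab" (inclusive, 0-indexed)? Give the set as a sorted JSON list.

CNF form of G:
  S -> T0 T1 | T0 T2 | T1 B | T2 A
  A -> T0 A | b
  B -> b | c
  T0 -> a
  T1 -> b
  T2 -> c

CYK fill, restricted to cells inside w[2..4]:
  [2..2]={T0}  "a"  orig:{}
  [3..3]={T0}  "a"  orig:{}
  [4..4]={A,B,T1}  "b"  orig:{A,B}
  [2..3]=∅  "aa"
  [3..4]={A,S}  "ab"
  [2..4]={A}  "aab"

Original NTs in T[2,4] deriving "aab": ["A"]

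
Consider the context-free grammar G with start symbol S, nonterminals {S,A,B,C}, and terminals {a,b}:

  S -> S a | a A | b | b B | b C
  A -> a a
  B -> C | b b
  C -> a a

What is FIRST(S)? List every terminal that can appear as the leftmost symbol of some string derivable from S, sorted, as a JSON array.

FIRST sets, iterate to fixpoint:
[1]
  A via A→a a: +{a}
  B via B→b b: +{b}
  C via C→a a: +{a}
  S via S→a A: +{a}
  S via S→b: +{b}
  FIRST[S]={a,b}  FIRST[A]={a}  FIRST[B]={b}  FIRST[C]={a}
[2]
  B via B→C: +{a}
  FIRST[S]={a,b}  FIRST[A]={a}  FIRST[B]={a,b}  FIRST[C]={a}
[3] (no change)
  FIRST[S]={a,b}  FIRST[A]={a}  FIRST[B]={a,b}  FIRST[C]={a}

FIRST(S) = ["a", "b"]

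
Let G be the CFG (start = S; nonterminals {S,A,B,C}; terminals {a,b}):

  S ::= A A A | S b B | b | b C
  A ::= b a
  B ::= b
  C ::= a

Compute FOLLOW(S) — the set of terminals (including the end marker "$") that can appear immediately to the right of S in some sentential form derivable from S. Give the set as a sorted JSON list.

FIRST iteration:
round 1:
  A via A→b a: +{b}
  B via B→b: +{b}
  C via C→a: +{a}
  S via S→A A A: +{b}
  FIRST(S)={b}  FIRST(A)={b}  FIRST(B)={b}  FIRST(C)={a}
round 2: — fixpoint
  FIRST(S)={b}  FIRST(A)={b}  FIRST(B)={b}  FIRST(C)={a}

Compute FOLLOW by fixpoint:
initialize: $ ∈ FOLLOW(S)
[1]
  S→A A A: FOLLOW(A) ⊇ FIRST(A) = {b}; new: +{b}
  S→A A A: FOLLOW(A) ⊇ FOLLOW(S) ⊇ {$}; new: +{$}
  S→S b B: FOLLOW(S) ⊇ FIRST(b) = {b}; new: +{b}
  S→S b B: FOLLOW(B) ⊇ FOLLOW(S) ⊇ {$,b}; new: +{$,b}
  S→b C: FOLLOW(C) ⊇ FOLLOW(S) ⊇ {$,b}; new: +{$,b}
  FOLLOW[S]={$,b}  FOLLOW[A]={$,b}  FOLLOW[B]={$,b}  FOLLOW[C]={$,b}
[2] — fixpoint
  FOLLOW[S]={$,b}  FOLLOW[A]={$,b}  FOLLOW[B]={$,b}  FOLLOW[C]={$,b}

FOLLOW(S) = ["$", "b"]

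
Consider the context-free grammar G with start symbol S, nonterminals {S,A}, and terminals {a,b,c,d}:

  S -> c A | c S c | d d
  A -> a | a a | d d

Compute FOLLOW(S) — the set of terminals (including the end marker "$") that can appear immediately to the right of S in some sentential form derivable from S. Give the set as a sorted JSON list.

Compute FIRST by fixpoint:
[1]
  A via A→a: +{a}
  A via A→d d: +{d}
  S via S→c A: +{c}
  S via S→d d: +{d}
  FIRST(S)={c,d}  FIRST(A)={a,d}
[2] (stable)
  FIRST(S)={c,d}  FIRST(A)={a,d}

FOLLOW iteration:
initialize: $ ∈ FOLLOW(S)
iter 1:
  S→c A: FOLLOW(A) ⊇ FOLLOW(S) ⊇ {$}; new: +{$}
  S→c S c: FOLLOW(S) ⊇ FIRST(c) = {c}; new: +{c}
  FOLLOW[S]={$,c}  FOLLOW[A]={$}
iter 2:
  S→c A: FOLLOW(A) ⊇ FOLLOW(S) ⊇ {$,c}; new: +{c}
  FOLLOW[S]={$,c}  FOLLOW[A]={$,c}
iter 3: — fixpoint
  FOLLOW[S]={$,c}  FOLLOW[A]={$,c}

FOLLOW(S) = ["$", "c"]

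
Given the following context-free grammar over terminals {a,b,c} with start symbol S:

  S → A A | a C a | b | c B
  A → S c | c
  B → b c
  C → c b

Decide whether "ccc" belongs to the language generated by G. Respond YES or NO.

CNF form of G:
  S -> A A | T0 B | T2 X3 | b
  A -> S T0 | c
  B -> T1 T0
  C -> T0 T1
  T0 -> c
  T1 -> b
  T2 -> a
  X3 -> C T2

Fill CYK table bottom-up:
  cell(0,0) c: {A,T0}  orig:{A}
  cell(1,1) c: {A,T0}  orig:{A}
  cell(2,2) c: {A,T0}  orig:{A}
  cell(0,1) cc: {S}
  cell(1,2) cc: {S}
  cell(0,2) ccc: {A}

S ∉ T[0,2] ⇒ NO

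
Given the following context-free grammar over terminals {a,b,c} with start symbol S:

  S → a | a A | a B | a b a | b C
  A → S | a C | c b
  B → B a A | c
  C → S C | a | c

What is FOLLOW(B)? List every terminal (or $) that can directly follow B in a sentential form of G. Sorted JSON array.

Compute FIRST by fixpoint:
[1]
  A via A→a C: +{a}
  A via A→c b: +{c}
  B via B→c: +{c}
  C via C→a: +{a}
  C via C→c: +{c}
  S via S→a: +{a}
  S via S→b C: +{b}
  FIRST(S)={a,b}  FIRST(A)={a,c}  FIRST(B)={c}  FIRST(C)={a,c}
[2]
  A via A→S: +{b}
  C via C→S C: +{b}
  FIRST(S)={a,b}  FIRST(A)={a,b,c}  FIRST(B)={c}  FIRST(C)={a,b,c}
[3] — fixpoint
  FIRST(S)={a,b}  FIRST(A)={a,b,c}  FIRST(B)={c}  FIRST(C)={a,b,c}

FOLLOW sets:
seed FOLLOW(S) with $
iter 1:
  B→B a A: FOLLOW(B) ⊇ FIRST(a) = {a}; new: +{a}
  B→B a A: FOLLOW(A) ⊇ FOLLOW(B) ⊇ {a}; new: +{a}
  C→S C: FOLLOW(S) ⊇ FIRST(C) = {a,b,c}; new: +{a,b,c}
  S→a A: FOLLOW(A) ⊇ FOLLOW(S) ⊇ {$,a,b,c}; new: +{$,b,c}
  S→a B: FOLLOW(B) ⊇ FOLLOW(S) ⊇ {$,a,b,c}; new: +{$,b,c}
  S→b C: FOLLOW(C) ⊇ FOLLOW(S) ⊇ {$,a,b,c}; new: +{$,a,b,c}
  S: {$,a,b,c}  A: {$,a,b,c}  B: {$,a,b,c}  C: {$,a,b,c}
iter 2: (no change)
  S: {$,a,b,c}  A: {$,a,b,c}  B: {$,a,b,c}  C: {$,a,b,c}

FOLLOW(B) = ["$", "a", "b", "c"]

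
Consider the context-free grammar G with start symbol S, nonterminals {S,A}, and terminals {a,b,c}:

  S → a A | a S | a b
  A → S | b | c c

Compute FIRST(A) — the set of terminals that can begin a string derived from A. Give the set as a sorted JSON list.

FIRST sets, iterate to fixpoint:
round 1:
  A via A→b: +{b}
  A via A→c c: +{c}
  S via S→a A: +{a}
  S: {a}  A: {b,c}
round 2:
  A via A→S: +{a}
  S: {a}  A: {a,b,c}
round 3: (stable)
  S: {a}  A: {a,b,c}

FIRST(A) = ["a", "b", "c"]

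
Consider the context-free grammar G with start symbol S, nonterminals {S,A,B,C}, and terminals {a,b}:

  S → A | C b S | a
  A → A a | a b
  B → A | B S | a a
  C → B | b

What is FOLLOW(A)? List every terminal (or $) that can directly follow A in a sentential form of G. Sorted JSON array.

Compute FIRST by fixpoint:
iter 1:
  A via A→a b: +{a}
  B via B→A: +{a}
  C via C→B: +{a}
  C via C→b: +{b}
  S via S→A: +{a}
  S via S→C b S: +{b}
  S: {a,b}  A: {a}  B: {a}  C: {a,b}
iter 2: (no change)
  S: {a,b}  A: {a}  B: {a}  C: {a,b}

FOLLOW sets:
FOLLOW(S) := {$}
[1]
  A→A a: FOLLOW(A) ⊇ FIRST(a) = {a}; new: +{a}
  B→B S: FOLLOW(B) ⊇ FIRST(S) = {a,b}; new: +{a,b}
  B→B S: FOLLOW(S) ⊇ FOLLOW(B) ⊇ {a,b}; new: +{a,b}
  S→A: FOLLOW(A) ⊇ FOLLOW(S) ⊇ {$,a,b}; new: +{$,b}
  S→C b S: FOLLOW(C) ⊇ FIRST(b) = {b}; new: +{b}
  FOLLOW[S]={$,a,b}  FOLLOW[A]={$,a,b}  FOLLOW[B]={a,b}  FOLLOW[C]={b}
[2] — fixpoint
  FOLLOW[S]={$,a,b}  FOLLOW[A]={$,a,b}  FOLLOW[B]={a,b}  FOLLOW[C]={b}

FOLLOW(A) = ["$", "a", "b"]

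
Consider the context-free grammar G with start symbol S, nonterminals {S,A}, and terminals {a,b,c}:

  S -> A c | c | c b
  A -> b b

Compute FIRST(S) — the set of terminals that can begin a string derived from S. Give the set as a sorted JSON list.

FIRST iteration:
[1]
  A via A→b b: +{b}
  S via S→A c: +{b}
  S via S→c: +{c}
  FIRST[S]={b,c}  FIRST[A]={b}
[2] (no change)
  FIRST[S]={b,c}  FIRST[A]={b}

FIRST(S) = ["b", "c"]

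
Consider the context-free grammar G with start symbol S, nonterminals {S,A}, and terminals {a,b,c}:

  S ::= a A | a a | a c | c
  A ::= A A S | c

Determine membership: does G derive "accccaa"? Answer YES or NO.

CNF form of G:
  S -> T0 A | T0 T0 | T0 T1 | c
  A -> A X2 | c
  T0 -> a
  T1 -> c
  X2 -> A S

CYK table (by increasing span):
  T[0,0] 'a' = {T0}  orig:{}
  T[1,1] 'c' = {A,S,T1}  orig:{A,S}
  T[2,2] 'c' = {A,S,T1}  orig:{A,S}
  T[3,3] 'c' = {A,S,T1}  orig:{A,S}
  T[4,4] 'c' = {A,S,T1}  orig:{A,S}
  T[5,5] 'a' = {T0}  orig:{}
  T[6,6] 'a' = {T0}  orig:{}
  T[0,1] 'ac' = {S}
  T[1,2] 'cc' = {X2}  orig:{}
  T[2,3] 'cc' = {X2}  orig:{}
  T[3,4] 'cc' = {X2}  orig:{}
  T[4,5] 'ca' = ∅
  T[5,6] 'aa' = {S}
  T[0,2] 'acc' = ∅
  T[1,3] 'ccc' = {A}
  T[2,4] 'ccc' = {A}
  T[3,5] 'cca' = ∅
  T[4,6] 'caa' = {X2}  orig:{}
  T[0,3] 'accc' = {S}
  T[1,4] 'cccc' = {X2}  orig:{}
  T[2,5] 'ccca' = ∅
  T[3,6] 'ccaa' = {A}
  T[0,4] 'acccc' = ∅
  T[1,5] 'cccca' = ∅
  T[2,6] 'cccaa' = {X2}  orig:{}
  T[0,5] 'acccca' = ∅
  T[1,6] 'ccccaa' = {A}
  T[0,6] 'accccaa' = {S}

S ∈ T[0,6] ⇒ YES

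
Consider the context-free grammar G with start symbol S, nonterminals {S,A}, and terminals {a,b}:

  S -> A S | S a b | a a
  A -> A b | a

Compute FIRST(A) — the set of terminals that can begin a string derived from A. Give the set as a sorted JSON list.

FIRST sets, iterate to fixpoint:
[1]
  A via A→a: +{a}
  S via S→A S: +{a}
  FIRST(S)={a}  FIRST(A)={a}
[2] (no change)
  FIRST(S)={a}  FIRST(A)={a}

FIRST(A) = ["a"]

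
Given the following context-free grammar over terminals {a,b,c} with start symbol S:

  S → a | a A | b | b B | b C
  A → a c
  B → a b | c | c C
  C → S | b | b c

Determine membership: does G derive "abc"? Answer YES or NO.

CNF form of G:
  S -> T0 A | T2 B | T2 C | a | b
  A -> T0 T1
  B -> T0 T2 | T1 C | c
  C -> T0 A | T2 B | T2 C | T2 T1 | a | b
  T0 -> a
  T1 -> c
  T2 -> b

Fill CYK table bottom-up:
  T[0,0] 'a' = {C,S,T0}  orig:{C,S}
  T[1,1] 'b' = {C,S,T2}  orig:{C,S}
  T[2,2] 'c' = {B,T1}  orig:{B}
  T[0,1] 'ab' = {B}
  T[1,2] 'bc' = {C,S}
  T[0,2] 'abc' = ∅

S ∉ T[0,2] ⇒ NO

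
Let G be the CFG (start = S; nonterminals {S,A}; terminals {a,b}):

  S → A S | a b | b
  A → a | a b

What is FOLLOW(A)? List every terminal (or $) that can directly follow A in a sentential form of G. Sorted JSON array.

Compute FIRST by fixpoint:
iter 1:
  A via A→a: +{a}
  S via S→A S: +{a}
  S via S→b: +{b}
  S: {a,b}  A: {a}
iter 2: done
  S: {a,b}  A: {a}

FOLLOW sets:
FOLLOW(S) := {$}
round 1:
  S→A S: FOLLOW(A) ⊇ FIRST(S) = {a,b}; new: +{a,b}
  FOLLOW(S)={$}  FOLLOW(A)={a,b}
round 2: (stable)
  FOLLOW(S)={$}  FOLLOW(A)={a,b}

FOLLOW(A) = ["a", "b"]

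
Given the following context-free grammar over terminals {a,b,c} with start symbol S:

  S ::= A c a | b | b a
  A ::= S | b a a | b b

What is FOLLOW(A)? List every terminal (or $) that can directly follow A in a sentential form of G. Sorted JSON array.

Compute FIRST by fixpoint:
[1]
  A via A→b a a: +{b}
  S via S→A c a: +{b}
  S: {b}  A: {b}
[2] done
  S: {b}  A: {b}

FOLLOW sets:
seed FOLLOW(S) with $
iter 1:
  S→A c a: FOLLOW(A) ⊇ FIRST(c) = {c}; new: +{c}
  FOLLOW(S)={$}  FOLLOW(A)={c}
iter 2:
  A→S: FOLLOW(S) ⊇ FOLLOW(A) ⊇ {c}; new: +{c}
  FOLLOW(S)={$,c}  FOLLOW(A)={c}
iter 3: (no change)
  FOLLOW(S)={$,c}  FOLLOW(A)={c}

FOLLOW(A) = ["c"]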